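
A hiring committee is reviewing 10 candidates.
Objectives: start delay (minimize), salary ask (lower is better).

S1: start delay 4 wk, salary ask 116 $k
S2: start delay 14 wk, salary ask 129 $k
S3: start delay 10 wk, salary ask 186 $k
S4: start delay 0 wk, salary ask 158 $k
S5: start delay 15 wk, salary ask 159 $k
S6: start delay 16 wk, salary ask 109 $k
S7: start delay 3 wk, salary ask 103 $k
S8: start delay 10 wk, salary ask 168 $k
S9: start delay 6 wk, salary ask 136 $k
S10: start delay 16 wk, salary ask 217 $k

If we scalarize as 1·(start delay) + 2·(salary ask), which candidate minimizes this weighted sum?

S1: 1·4 + 2·116 = 236
S2: 1·14 + 2·129 = 272
S3: 1·10 + 2·186 = 382
S4: 1·0 + 2·158 = 316
S5: 1·15 + 2·159 = 333
S6: 1·16 + 2·109 = 234
S7: 1·3 + 2·103 = 209
S8: 1·10 + 2·168 = 346
S9: 1·6 + 2·136 = 278
S10: 1·16 + 2·217 = 450
Lowest: S7 at 209.

S7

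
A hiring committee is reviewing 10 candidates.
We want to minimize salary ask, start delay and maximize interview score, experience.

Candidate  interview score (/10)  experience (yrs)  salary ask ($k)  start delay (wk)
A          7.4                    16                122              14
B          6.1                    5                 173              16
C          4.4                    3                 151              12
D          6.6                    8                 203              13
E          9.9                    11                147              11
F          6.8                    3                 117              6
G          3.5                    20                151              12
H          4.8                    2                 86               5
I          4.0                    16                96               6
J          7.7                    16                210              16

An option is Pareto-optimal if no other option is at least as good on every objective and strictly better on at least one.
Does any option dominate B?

A vs B: interview score 7.4≥6.1, experience 16≥5, salary ask 122≤173, start delay 14≤16 — A is at least as good on every objective and strictly better on at least one, so A dominates B.

Yes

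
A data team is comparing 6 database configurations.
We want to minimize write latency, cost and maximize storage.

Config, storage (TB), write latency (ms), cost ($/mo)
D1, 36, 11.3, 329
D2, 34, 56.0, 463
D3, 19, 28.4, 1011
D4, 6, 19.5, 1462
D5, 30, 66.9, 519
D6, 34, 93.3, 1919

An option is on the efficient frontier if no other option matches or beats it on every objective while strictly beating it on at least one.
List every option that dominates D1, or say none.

none

D2: worse on storage (34 vs 36).
D3: worse on storage (19 vs 36).
D4: worse on storage (6 vs 36).
D5: worse on storage (30 vs 36).
D6: worse on storage (34 vs 36).
No option dominates D1.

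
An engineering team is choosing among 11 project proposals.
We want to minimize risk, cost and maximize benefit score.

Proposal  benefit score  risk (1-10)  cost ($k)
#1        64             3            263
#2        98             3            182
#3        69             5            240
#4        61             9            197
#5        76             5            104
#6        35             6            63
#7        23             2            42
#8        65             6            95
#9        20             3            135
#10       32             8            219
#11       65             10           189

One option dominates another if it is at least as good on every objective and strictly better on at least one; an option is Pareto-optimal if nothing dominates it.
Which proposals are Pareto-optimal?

#1: dominated by #2 (benefit score 98≥64, risk 3≤3, cost 182≤263).
#2: not dominated (best benefit score).
#3: dominated by #2 (benefit score 98≥69, risk 3≤5, cost 182≤240).
#4: dominated by #2 (benefit score 98≥61, risk 3≤9, cost 182≤197).
#5: not dominated.
#6: not dominated.
#7: not dominated (best risk).
#8: not dominated.
#9: dominated by #7 (benefit score 23≥20, risk 2≤3, cost 42≤135).
#10: dominated by #2 (benefit score 98≥32, risk 3≤8, cost 182≤219).
#11: dominated by #2 (benefit score 98≥65, risk 3≤10, cost 182≤189).

#2, #5, #6, #7, #8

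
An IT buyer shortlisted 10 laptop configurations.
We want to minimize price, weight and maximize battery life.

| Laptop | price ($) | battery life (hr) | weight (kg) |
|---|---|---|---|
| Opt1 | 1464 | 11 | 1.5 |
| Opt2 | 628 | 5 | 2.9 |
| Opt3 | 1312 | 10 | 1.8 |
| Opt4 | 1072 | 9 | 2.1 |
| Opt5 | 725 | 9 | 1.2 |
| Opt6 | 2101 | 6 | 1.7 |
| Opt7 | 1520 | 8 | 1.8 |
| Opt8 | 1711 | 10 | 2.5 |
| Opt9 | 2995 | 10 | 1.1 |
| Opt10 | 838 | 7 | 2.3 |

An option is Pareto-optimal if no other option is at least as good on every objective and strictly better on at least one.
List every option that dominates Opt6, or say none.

Opt1: price 1464≤2101, battery life 11≥6, weight 1.5≤1.7 — dominates Opt6.
Opt5: price 725≤2101, battery life 9≥6, weight 1.2≤1.7 — dominates Opt6.
Others (Opt2, Opt3, Opt4, Opt7, Opt8, Opt9, Opt10) are each worse than Opt6 on at least one objective.

Opt1, Opt5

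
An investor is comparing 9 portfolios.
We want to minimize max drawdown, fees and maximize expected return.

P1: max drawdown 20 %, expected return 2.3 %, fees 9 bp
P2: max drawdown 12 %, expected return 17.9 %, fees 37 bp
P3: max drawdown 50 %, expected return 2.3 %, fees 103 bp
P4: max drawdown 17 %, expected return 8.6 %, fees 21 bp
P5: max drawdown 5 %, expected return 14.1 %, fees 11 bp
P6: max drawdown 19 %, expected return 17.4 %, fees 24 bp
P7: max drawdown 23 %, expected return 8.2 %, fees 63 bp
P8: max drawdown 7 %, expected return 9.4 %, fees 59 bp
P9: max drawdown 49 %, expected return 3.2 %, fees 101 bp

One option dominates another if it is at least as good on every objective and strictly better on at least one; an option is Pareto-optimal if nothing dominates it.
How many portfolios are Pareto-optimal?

4

P1: not dominated (best fees).
P2: not dominated (best expected return).
P3: dominated by P1 (max drawdown 20≤50, expected return 2.3≥2.3, fees 9≤103).
P4: dominated by P5 (max drawdown 5≤17, expected return 14.1≥8.6, fees 11≤21).
P5: not dominated (best max drawdown).
P6: not dominated.
P7: dominated by P2 (max drawdown 12≤23, expected return 17.9≥8.2, fees 37≤63).
P8: dominated by P5 (max drawdown 5≤7, expected return 14.1≥9.4, fees 11≤59).
P9: dominated by P2 (max drawdown 12≤49, expected return 17.9≥3.2, fees 37≤101).
Pareto-optimal: P1, P2, P5, P6 → 4.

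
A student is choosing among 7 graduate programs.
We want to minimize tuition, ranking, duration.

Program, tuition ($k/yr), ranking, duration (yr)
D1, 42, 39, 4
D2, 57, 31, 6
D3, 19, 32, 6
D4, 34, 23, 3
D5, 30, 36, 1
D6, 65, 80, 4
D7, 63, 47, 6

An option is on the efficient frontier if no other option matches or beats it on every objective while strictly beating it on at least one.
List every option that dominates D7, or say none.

D1: tuition 42≤63, ranking 39≤47, duration 4≤6 — dominates D7.
D2: tuition 57≤63, ranking 31≤47, duration 6≤6 — dominates D7.
D3: tuition 19≤63, ranking 32≤47, duration 6≤6 — dominates D7.
D4: tuition 34≤63, ranking 23≤47, duration 3≤6 — dominates D7.
D5: tuition 30≤63, ranking 36≤47, duration 1≤6 — dominates D7.
Others (D6) are each worse than D7 on at least one objective.

D1, D2, D3, D4, D5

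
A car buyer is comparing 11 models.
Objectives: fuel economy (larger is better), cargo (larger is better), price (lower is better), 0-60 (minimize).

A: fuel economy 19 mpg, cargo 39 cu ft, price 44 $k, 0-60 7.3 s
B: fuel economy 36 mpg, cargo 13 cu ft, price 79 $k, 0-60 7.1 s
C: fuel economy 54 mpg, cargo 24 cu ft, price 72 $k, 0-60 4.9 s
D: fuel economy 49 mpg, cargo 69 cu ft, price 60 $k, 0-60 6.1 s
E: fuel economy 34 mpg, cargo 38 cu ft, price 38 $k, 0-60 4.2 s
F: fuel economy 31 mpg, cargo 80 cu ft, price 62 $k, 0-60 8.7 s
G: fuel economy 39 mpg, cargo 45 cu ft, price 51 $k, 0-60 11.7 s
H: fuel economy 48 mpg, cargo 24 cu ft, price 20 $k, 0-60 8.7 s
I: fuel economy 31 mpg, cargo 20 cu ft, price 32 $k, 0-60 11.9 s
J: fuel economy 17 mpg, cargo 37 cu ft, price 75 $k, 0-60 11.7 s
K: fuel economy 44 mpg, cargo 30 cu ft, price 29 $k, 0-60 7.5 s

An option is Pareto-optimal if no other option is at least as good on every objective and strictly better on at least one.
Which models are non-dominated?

A: not dominated.
B: dominated by C (fuel economy 54≥36, cargo 24≥13, price 72≤79, 0-60 4.9≤7.1).
C: not dominated (best fuel economy).
D: not dominated.
E: not dominated (best 0-60).
F: not dominated (best cargo).
G: not dominated.
H: not dominated (best price).
I: dominated by H (fuel economy 48≥31, cargo 24≥20, price 20≤32, 0-60 8.7≤11.9).
J: dominated by A (fuel economy 19≥17, cargo 39≥37, price 44≤75, 0-60 7.3≤11.7).
K: not dominated.

A, C, D, E, F, G, H, K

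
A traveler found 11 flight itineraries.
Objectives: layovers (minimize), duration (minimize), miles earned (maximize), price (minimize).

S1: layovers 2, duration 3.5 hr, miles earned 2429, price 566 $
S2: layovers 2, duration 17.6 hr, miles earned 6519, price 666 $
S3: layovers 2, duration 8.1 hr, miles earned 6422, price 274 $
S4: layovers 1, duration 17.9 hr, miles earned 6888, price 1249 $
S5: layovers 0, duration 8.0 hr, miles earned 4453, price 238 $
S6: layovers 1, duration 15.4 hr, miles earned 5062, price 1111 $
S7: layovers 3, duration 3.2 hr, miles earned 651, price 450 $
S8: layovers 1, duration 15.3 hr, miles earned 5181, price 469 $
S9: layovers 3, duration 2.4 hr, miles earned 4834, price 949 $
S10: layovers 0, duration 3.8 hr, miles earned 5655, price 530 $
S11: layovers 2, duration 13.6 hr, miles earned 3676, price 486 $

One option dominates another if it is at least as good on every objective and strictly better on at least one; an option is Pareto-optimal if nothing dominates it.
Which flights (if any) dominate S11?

S3, S5

S3: layovers 2≤2, duration 8.1≤13.6, miles earned 6422≥3676, price 274≤486 — dominates S11.
S5: layovers 0≤2, duration 8.0≤13.6, miles earned 4453≥3676, price 238≤486 — dominates S11.
Others (S1, S2, S4, S6, S7, S8, S9, S10) are each worse than S11 on at least one objective.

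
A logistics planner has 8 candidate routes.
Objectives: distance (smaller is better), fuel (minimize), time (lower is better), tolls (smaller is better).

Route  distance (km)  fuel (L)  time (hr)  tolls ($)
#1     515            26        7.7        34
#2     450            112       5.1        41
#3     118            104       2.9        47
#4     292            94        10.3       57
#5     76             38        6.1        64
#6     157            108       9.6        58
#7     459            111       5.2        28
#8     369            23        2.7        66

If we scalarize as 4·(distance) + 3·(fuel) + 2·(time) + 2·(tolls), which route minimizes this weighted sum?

#1: 4·515 + 3·26 + 2·7.7 + 2·34 = 2221.4
#2: 4·450 + 3·112 + 2·5.1 + 2·41 = 2228.2
#3: 4·118 + 3·104 + 2·2.9 + 2·47 = 883.8
#4: 4·292 + 3·94 + 2·10.3 + 2·57 = 1584.6
#5: 4·76 + 3·38 + 2·6.1 + 2·64 = 558.2
#6: 4·157 + 3·108 + 2·9.6 + 2·58 = 1087.2
#7: 4·459 + 3·111 + 2·5.2 + 2·28 = 2235.4
#8: 4·369 + 3·23 + 2·2.7 + 2·66 = 1682.4
Lowest: #5 at 558.2.

#5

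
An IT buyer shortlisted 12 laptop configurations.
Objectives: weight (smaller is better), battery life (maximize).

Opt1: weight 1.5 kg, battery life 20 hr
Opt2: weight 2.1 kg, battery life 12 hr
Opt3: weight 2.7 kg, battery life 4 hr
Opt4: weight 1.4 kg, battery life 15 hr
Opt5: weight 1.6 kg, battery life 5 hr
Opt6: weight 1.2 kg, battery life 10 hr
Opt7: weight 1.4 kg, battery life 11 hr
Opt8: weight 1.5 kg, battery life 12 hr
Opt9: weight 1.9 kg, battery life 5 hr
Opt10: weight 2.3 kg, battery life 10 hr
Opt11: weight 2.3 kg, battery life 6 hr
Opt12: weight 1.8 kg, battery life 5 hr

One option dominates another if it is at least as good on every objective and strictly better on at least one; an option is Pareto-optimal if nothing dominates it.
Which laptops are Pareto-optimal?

Opt1, Opt4, Opt6

Opt1: not dominated (best battery life).
Opt2: dominated by Opt1 (weight 1.5≤2.1, battery life 20≥12).
Opt3: dominated by Opt1 (weight 1.5≤2.7, battery life 20≥4).
Opt4: not dominated.
Opt5: dominated by Opt1 (weight 1.5≤1.6, battery life 20≥5).
Opt6: not dominated (best weight).
Opt7: dominated by Opt4 (weight 1.4≤1.4, battery life 15≥11).
Opt8: dominated by Opt1 (weight 1.5≤1.5, battery life 20≥12).
Opt9: dominated by Opt1 (weight 1.5≤1.9, battery life 20≥5).
Opt10: dominated by Opt1 (weight 1.5≤2.3, battery life 20≥10).
Opt11: dominated by Opt1 (weight 1.5≤2.3, battery life 20≥6).
Opt12: dominated by Opt1 (weight 1.5≤1.8, battery life 20≥5).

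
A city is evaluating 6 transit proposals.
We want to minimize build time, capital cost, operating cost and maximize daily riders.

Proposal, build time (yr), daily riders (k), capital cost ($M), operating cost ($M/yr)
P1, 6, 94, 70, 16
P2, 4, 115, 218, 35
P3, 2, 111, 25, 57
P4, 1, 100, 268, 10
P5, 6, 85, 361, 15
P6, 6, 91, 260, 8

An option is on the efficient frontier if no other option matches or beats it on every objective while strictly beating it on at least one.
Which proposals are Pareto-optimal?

P1: not dominated.
P2: not dominated (best daily riders).
P3: not dominated (best capital cost).
P4: not dominated (best build time).
P5: dominated by P4 (build time 1≤6, daily riders 100≥85, capital cost 268≤361, operating cost 10≤15).
P6: not dominated (best operating cost).

P1, P2, P3, P4, P6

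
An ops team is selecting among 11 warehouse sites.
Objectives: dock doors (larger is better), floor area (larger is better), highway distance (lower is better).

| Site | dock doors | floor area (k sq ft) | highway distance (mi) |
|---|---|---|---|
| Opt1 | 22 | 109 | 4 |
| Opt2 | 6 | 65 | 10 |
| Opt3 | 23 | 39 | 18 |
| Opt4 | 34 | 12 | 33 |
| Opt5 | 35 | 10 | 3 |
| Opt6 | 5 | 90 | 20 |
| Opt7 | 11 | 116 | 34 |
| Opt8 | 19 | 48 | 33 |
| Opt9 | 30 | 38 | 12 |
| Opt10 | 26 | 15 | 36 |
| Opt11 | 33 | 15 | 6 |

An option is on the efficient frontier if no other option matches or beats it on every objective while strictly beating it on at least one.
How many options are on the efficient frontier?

7

Opt1: not dominated.
Opt2: dominated by Opt1 (dock doors 22≥6, floor area 109≥65, highway distance 4≤10).
Opt3: not dominated.
Opt4: not dominated.
Opt5: not dominated (best dock doors).
Opt6: dominated by Opt1 (dock doors 22≥5, floor area 109≥90, highway distance 4≤20).
Opt7: not dominated (best floor area).
Opt8: dominated by Opt1 (dock doors 22≥19, floor area 109≥48, highway distance 4≤33).
Opt9: not dominated.
Opt10: dominated by Opt9 (dock doors 30≥26, floor area 38≥15, highway distance 12≤36).
Opt11: not dominated.
Pareto-optimal: Opt1, Opt3, Opt4, Opt5, Opt7, Opt9, Opt11 → 7.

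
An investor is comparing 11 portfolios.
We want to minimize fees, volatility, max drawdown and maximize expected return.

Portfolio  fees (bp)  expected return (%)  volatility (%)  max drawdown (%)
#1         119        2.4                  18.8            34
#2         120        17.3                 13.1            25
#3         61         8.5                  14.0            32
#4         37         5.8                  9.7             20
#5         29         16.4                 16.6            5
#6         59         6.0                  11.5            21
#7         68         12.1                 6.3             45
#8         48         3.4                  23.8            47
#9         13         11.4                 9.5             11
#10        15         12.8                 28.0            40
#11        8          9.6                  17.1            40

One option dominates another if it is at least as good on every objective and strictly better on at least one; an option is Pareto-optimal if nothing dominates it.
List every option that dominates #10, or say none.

#1: worse on fees (119 vs 15).
#2: worse on fees (120 vs 15).
#3: worse on fees (61 vs 15).
#4: worse on fees (37 vs 15).
#5: worse on fees (29 vs 15).
#6: worse on fees (59 vs 15).
#7: worse on fees (68 vs 15).
#8: worse on fees (48 vs 15).
#9: worse on expected return (11.4 vs 12.8).
#11: worse on expected return (9.6 vs 12.8).
No option dominates #10.

none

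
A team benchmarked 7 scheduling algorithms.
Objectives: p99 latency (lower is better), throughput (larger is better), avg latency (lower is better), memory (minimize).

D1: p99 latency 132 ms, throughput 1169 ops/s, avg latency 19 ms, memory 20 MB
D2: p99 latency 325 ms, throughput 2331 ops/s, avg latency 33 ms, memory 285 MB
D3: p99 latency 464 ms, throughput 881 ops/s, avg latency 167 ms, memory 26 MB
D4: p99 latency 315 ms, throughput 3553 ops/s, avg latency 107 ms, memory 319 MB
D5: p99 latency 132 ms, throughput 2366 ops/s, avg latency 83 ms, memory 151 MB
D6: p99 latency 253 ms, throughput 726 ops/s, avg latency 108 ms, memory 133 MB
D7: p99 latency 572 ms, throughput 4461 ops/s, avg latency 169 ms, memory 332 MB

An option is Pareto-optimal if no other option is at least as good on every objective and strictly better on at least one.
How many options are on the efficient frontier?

D1: not dominated (best avg latency).
D2: not dominated.
D3: dominated by D1 (p99 latency 132≤464, throughput 1169≥881, avg latency 19≤167, memory 20≤26).
D4: not dominated.
D5: not dominated.
D6: dominated by D1 (p99 latency 132≤253, throughput 1169≥726, avg latency 19≤108, memory 20≤133).
D7: not dominated (best throughput).
Pareto-optimal: D1, D2, D4, D5, D7 → 5.

5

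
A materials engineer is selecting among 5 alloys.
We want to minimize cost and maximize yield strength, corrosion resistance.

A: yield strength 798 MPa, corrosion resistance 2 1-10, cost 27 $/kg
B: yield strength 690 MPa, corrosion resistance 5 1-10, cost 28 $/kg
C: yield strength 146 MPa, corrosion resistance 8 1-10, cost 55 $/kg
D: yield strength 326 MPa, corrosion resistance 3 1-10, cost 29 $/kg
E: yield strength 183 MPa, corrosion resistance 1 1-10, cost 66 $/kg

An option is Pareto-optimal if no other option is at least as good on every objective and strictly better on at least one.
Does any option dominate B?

A: worse on corrosion resistance (2 vs 5).
C: worse on yield strength (146 vs 690).
D: worse on yield strength (326 vs 690).
E: worse on yield strength (183 vs 690).
No option is at least as good as B on every objective and strictly better on one.

No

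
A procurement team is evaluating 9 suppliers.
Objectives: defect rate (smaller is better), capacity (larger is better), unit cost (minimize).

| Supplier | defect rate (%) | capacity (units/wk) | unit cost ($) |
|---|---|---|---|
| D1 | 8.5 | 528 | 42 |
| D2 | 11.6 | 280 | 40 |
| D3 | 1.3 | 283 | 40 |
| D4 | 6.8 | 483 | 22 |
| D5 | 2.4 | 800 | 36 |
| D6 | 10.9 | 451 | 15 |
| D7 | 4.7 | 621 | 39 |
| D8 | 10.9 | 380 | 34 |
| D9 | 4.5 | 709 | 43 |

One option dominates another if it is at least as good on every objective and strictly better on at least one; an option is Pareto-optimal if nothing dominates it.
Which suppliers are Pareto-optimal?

D1: dominated by D5 (defect rate 2.4≤8.5, capacity 800≥528, unit cost 36≤42).
D2: dominated by D3 (defect rate 1.3≤11.6, capacity 283≥280, unit cost 40≤40).
D3: not dominated (best defect rate).
D4: not dominated.
D5: not dominated (best capacity).
D6: not dominated (best unit cost).
D7: dominated by D5 (defect rate 2.4≤4.7, capacity 800≥621, unit cost 36≤39).
D8: dominated by D4 (defect rate 6.8≤10.9, capacity 483≥380, unit cost 22≤34).
D9: dominated by D5 (defect rate 2.4≤4.5, capacity 800≥709, unit cost 36≤43).

D3, D4, D5, D6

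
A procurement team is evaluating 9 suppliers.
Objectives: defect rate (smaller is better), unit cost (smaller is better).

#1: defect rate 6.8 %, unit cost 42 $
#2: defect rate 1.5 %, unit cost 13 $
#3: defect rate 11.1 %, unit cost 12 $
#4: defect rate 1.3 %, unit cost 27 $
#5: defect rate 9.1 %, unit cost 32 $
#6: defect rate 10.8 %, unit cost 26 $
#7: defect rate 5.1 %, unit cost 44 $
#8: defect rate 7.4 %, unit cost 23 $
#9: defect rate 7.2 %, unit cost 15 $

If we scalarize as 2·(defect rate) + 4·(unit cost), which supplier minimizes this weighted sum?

#1: 2·6.8 + 4·42 = 181.6
#2: 2·1.5 + 4·13 = 55.0
#3: 2·11.1 + 4·12 = 70.2
#4: 2·1.3 + 4·27 = 110.6
#5: 2·9.1 + 4·32 = 146.2
#6: 2·10.8 + 4·26 = 125.6
#7: 2·5.1 + 4·44 = 186.2
#8: 2·7.4 + 4·23 = 106.8
#9: 2·7.2 + 4·15 = 74.4
Lowest: #2 at 55.0.

#2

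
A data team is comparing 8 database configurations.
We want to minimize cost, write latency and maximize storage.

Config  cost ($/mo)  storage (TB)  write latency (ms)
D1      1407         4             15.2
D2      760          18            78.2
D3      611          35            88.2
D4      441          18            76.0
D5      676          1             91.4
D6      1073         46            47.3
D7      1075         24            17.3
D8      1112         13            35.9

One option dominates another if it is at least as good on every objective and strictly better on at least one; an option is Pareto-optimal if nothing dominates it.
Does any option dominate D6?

No

D1: worse on cost (1407 vs 1073).
D2: worse on storage (18 vs 46).
D3: worse on storage (35 vs 46).
D4: worse on storage (18 vs 46).
D5: worse on storage (1 vs 46).
D7: worse on cost (1075 vs 1073).
D8: worse on cost (1112 vs 1073).
No option is at least as good as D6 on every objective and strictly better on one.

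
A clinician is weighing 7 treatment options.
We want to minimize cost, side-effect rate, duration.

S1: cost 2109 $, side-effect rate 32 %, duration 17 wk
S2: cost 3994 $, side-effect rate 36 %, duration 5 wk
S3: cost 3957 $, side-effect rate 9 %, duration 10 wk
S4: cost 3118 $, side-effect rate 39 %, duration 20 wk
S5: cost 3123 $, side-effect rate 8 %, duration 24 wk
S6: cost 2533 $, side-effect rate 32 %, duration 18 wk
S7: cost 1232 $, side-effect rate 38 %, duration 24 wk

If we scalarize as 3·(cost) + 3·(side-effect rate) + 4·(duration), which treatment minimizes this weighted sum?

S1: 3·2109 + 3·32 + 4·17 = 6491
S2: 3·3994 + 3·36 + 4·5 = 12110
S3: 3·3957 + 3·9 + 4·10 = 11938
S4: 3·3118 + 3·39 + 4·20 = 9551
S5: 3·3123 + 3·8 + 4·24 = 9489
S6: 3·2533 + 3·32 + 4·18 = 7767
S7: 3·1232 + 3·38 + 4·24 = 3906
Lowest: S7 at 3906.

S7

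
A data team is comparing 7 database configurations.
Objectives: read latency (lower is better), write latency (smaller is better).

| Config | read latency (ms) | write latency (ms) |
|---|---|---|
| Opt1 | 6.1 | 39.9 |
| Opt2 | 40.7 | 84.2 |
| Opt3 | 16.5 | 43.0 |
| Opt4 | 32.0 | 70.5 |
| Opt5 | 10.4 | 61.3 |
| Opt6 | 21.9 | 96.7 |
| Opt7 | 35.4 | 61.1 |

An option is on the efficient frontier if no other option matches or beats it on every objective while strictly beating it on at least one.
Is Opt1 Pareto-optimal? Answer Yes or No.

Yes

Opt2: worse on read latency (40.7 vs 6.1).
Opt3: worse on read latency (16.5 vs 6.1).
Opt4: worse on read latency (32.0 vs 6.1).
Opt5: worse on read latency (10.4 vs 6.1).
Opt6: worse on read latency (21.9 vs 6.1).
Opt7: worse on read latency (35.4 vs 6.1).
No option is at least as good as Opt1 on every objective and strictly better on one.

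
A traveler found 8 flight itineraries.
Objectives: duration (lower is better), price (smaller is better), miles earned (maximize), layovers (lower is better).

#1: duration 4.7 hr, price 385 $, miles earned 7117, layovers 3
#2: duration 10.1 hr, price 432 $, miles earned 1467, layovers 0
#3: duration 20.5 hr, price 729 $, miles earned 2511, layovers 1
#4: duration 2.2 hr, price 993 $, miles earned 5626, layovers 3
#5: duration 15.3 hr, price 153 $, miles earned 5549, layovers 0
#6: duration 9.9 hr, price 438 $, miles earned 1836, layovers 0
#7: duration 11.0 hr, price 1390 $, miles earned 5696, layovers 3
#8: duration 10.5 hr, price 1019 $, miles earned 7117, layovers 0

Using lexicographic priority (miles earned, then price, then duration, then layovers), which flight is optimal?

#1

First maximize miles earned: best is 7117, kept {#1, #8}.
Then minimize price: best is 385, kept {#1}.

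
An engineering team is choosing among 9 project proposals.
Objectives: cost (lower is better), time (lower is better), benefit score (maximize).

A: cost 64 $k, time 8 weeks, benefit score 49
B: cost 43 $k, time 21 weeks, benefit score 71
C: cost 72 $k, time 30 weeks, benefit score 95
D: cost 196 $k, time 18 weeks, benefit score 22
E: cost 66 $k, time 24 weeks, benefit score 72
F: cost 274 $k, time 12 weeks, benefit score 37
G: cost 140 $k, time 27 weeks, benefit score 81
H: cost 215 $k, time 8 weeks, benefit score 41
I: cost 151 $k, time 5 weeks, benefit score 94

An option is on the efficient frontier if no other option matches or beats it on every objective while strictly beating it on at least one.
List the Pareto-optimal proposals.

A: not dominated.
B: not dominated (best cost).
C: not dominated (best benefit score).
D: dominated by A (cost 64≤196, time 8≤18, benefit score 49≥22).
E: not dominated.
F: dominated by A (cost 64≤274, time 8≤12, benefit score 49≥37).
G: not dominated.
H: dominated by A (cost 64≤215, time 8≤8, benefit score 49≥41).
I: not dominated (best time).

A, B, C, E, G, I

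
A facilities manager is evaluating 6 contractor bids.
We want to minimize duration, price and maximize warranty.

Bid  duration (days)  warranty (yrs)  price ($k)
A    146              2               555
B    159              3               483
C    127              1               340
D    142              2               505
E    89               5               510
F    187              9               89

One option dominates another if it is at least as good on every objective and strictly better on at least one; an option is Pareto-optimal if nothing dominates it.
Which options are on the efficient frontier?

B, C, D, E, F

A: dominated by D (duration 142≤146, warranty 2≥2, price 505≤555).
B: not dominated.
C: not dominated.
D: not dominated.
E: not dominated (best duration).
F: not dominated (best warranty).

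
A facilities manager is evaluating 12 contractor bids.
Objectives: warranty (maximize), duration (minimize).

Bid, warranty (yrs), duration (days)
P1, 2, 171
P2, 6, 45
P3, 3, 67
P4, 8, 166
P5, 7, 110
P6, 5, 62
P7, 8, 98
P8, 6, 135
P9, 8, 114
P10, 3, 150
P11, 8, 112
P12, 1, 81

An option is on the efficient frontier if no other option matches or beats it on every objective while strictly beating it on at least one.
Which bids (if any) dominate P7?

none

P1: worse on warranty (2 vs 8).
P2: worse on warranty (6 vs 8).
P3: worse on warranty (3 vs 8).
P4: worse on duration (166 vs 98).
P5: worse on warranty (7 vs 8).
P6: worse on warranty (5 vs 8).
P8: worse on warranty (6 vs 8).
P9: worse on duration (114 vs 98).
P10: worse on warranty (3 vs 8).
P11: worse on duration (112 vs 98).
P12: worse on warranty (1 vs 8).
No option dominates P7.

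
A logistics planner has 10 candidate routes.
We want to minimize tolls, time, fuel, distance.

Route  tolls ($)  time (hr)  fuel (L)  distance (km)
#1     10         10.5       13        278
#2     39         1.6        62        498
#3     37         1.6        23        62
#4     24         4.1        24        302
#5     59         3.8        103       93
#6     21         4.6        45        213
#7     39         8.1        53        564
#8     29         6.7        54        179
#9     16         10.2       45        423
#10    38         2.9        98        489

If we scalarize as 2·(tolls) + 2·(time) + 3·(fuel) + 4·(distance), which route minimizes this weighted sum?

#3

#1: 2·10 + 2·10.5 + 3·13 + 4·278 = 1192.0
#2: 2·39 + 2·1.6 + 3·62 + 4·498 = 2259.2
#3: 2·37 + 2·1.6 + 3·23 + 4·62 = 394.2
#4: 2·24 + 2·4.1 + 3·24 + 4·302 = 1336.2
#5: 2·59 + 2·3.8 + 3·103 + 4·93 = 806.6
#6: 2·21 + 2·4.6 + 3·45 + 4·213 = 1038.2
#7: 2·39 + 2·8.1 + 3·53 + 4·564 = 2509.2
#8: 2·29 + 2·6.7 + 3·54 + 4·179 = 949.4
#9: 2·16 + 2·10.2 + 3·45 + 4·423 = 1879.4
#10: 2·38 + 2·2.9 + 3·98 + 4·489 = 2331.8
Lowest: #3 at 394.2.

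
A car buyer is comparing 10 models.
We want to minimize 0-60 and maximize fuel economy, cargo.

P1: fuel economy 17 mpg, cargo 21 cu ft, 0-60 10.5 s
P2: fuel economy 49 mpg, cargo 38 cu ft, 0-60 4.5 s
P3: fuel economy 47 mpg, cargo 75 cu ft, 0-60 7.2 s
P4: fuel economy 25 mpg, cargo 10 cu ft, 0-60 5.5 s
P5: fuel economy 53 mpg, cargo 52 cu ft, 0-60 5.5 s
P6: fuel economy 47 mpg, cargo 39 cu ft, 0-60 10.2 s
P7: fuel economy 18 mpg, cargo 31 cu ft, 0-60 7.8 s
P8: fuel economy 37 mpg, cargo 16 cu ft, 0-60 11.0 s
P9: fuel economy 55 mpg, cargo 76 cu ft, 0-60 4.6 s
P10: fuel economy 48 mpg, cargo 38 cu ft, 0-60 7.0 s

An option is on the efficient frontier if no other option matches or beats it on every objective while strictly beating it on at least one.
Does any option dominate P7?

Yes

P2 vs P7: fuel economy 49≥18, cargo 38≥31, 0-60 4.5≤7.8 — P2 is at least as good on every objective and strictly better on at least one, so P2 dominates P7.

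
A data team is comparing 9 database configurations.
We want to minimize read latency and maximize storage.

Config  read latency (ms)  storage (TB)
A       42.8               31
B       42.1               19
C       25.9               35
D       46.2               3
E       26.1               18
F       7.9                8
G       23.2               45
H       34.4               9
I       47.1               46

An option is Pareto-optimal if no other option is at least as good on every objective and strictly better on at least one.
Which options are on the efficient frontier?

F, G, I

A: dominated by C (read latency 25.9≤42.8, storage 35≥31).
B: dominated by C (read latency 25.9≤42.1, storage 35≥19).
C: dominated by G (read latency 23.2≤25.9, storage 45≥35).
D: dominated by A (read latency 42.8≤46.2, storage 31≥3).
E: dominated by C (read latency 25.9≤26.1, storage 35≥18).
F: not dominated (best read latency).
G: not dominated.
H: dominated by C (read latency 25.9≤34.4, storage 35≥9).
I: not dominated (best storage).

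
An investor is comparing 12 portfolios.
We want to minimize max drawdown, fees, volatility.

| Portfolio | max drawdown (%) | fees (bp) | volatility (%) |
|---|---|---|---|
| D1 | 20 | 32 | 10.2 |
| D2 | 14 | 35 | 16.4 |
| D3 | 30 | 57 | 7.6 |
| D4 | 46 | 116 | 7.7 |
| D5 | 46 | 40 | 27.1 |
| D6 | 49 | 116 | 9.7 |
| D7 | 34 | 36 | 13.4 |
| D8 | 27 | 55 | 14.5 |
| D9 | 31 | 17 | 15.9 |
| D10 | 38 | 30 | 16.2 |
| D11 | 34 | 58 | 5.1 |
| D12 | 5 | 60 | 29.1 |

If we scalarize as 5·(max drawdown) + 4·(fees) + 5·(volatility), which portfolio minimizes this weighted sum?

D1

D1: 5·20 + 4·32 + 5·10.2 = 279.0
D2: 5·14 + 4·35 + 5·16.4 = 292.0
D3: 5·30 + 4·57 + 5·7.6 = 416.0
D4: 5·46 + 4·116 + 5·7.7 = 732.5
D5: 5·46 + 4·40 + 5·27.1 = 525.5
D6: 5·49 + 4·116 + 5·9.7 = 757.5
D7: 5·34 + 4·36 + 5·13.4 = 381.0
D8: 5·27 + 4·55 + 5·14.5 = 427.5
D9: 5·31 + 4·17 + 5·15.9 = 302.5
D10: 5·38 + 4·30 + 5·16.2 = 391.0
D11: 5·34 + 4·58 + 5·5.1 = 427.5
D12: 5·5 + 4·60 + 5·29.1 = 410.5
Lowest: D1 at 279.0.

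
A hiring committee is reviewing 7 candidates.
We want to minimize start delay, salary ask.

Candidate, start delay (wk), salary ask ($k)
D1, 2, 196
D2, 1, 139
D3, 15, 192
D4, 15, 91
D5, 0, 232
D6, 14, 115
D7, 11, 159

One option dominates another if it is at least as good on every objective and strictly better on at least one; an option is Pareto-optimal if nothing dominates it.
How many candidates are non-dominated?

4

D1: dominated by D2 (start delay 1≤2, salary ask 139≤196).
D2: not dominated.
D3: dominated by D2 (start delay 1≤15, salary ask 139≤192).
D4: not dominated (best salary ask).
D5: not dominated (best start delay).
D6: not dominated.
D7: dominated by D2 (start delay 1≤11, salary ask 139≤159).
Pareto-optimal: D2, D4, D5, D6 → 4.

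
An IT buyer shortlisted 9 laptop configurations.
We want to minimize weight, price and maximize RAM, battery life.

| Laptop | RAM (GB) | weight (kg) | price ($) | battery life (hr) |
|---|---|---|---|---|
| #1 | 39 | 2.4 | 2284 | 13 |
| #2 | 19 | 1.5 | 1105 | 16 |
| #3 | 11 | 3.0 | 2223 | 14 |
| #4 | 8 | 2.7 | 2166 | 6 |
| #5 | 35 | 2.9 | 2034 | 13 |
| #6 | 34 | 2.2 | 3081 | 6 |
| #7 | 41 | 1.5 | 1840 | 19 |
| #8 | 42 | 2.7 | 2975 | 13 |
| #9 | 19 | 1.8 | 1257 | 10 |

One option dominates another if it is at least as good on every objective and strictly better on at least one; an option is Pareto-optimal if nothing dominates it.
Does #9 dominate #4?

Yes

#9 vs #4: RAM 19≥8, weight 1.8≤2.7, price 1257≤2166, battery life 10≥6 — #9 is at least as good on every objective with at least one strict improvement.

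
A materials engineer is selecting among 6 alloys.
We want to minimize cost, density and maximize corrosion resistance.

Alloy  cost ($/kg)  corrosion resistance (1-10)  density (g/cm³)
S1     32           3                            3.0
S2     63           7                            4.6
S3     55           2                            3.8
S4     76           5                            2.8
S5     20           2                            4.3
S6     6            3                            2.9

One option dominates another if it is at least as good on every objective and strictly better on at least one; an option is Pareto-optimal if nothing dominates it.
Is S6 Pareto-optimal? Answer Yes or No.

Yes

S1: worse on cost (32 vs 6).
S2: worse on cost (63 vs 6).
S3: worse on cost (55 vs 6).
S4: worse on cost (76 vs 6).
S5: worse on cost (20 vs 6).
No option is at least as good as S6 on every objective and strictly better on one.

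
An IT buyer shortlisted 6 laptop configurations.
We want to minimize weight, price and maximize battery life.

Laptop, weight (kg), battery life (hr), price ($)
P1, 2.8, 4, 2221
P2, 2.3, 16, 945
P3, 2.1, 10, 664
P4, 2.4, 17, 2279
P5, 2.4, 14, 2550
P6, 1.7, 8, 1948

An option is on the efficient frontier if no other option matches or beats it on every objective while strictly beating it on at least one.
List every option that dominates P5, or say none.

P2, P4

P2: weight 2.3≤2.4, battery life 16≥14, price 945≤2550 — dominates P5.
P4: weight 2.4≤2.4, battery life 17≥14, price 2279≤2550 — dominates P5.
Others (P1, P3, P6) are each worse than P5 on at least one objective.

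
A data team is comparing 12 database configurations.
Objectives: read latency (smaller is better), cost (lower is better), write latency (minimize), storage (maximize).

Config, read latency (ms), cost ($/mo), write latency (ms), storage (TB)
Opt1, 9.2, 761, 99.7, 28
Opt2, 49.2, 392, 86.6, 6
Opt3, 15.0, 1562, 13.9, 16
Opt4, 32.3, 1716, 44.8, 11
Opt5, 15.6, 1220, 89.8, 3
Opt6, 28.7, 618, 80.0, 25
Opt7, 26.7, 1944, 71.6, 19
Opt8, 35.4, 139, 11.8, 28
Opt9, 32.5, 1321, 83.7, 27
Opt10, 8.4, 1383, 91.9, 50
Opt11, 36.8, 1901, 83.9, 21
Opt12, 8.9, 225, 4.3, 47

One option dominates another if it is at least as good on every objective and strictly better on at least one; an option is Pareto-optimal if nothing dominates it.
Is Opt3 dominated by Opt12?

Yes

Opt12 vs Opt3: read latency 8.9≤15.0, cost 225≤1562, write latency 4.3≤13.9, storage 47≥16 — Opt12 is at least as good on every objective with at least one strict improvement.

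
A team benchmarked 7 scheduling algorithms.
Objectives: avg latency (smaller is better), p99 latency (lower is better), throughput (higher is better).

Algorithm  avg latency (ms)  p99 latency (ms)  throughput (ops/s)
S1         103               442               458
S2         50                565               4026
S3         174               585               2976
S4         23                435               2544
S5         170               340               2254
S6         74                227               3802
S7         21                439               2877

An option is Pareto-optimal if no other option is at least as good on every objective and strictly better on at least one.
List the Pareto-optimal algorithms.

S2, S4, S6, S7

S1: dominated by S4 (avg latency 23≤103, p99 latency 435≤442, throughput 2544≥458).
S2: not dominated (best throughput).
S3: dominated by S2 (avg latency 50≤174, p99 latency 565≤585, throughput 4026≥2976).
S4: not dominated.
S5: dominated by S6 (avg latency 74≤170, p99 latency 227≤340, throughput 3802≥2254).
S6: not dominated (best p99 latency).
S7: not dominated (best avg latency).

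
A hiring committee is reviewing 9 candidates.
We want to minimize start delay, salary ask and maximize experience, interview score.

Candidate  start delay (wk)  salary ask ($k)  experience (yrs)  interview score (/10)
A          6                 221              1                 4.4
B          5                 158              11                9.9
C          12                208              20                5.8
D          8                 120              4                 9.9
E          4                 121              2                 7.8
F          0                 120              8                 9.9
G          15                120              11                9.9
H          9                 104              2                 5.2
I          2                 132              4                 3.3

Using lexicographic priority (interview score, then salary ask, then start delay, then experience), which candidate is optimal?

First maximize interview score: best is 9.9, kept {B, D, F, G}.
Then minimize salary ask: best is 120, kept {D, F, G}.
Then minimize start delay: best is 0, kept {F}.

F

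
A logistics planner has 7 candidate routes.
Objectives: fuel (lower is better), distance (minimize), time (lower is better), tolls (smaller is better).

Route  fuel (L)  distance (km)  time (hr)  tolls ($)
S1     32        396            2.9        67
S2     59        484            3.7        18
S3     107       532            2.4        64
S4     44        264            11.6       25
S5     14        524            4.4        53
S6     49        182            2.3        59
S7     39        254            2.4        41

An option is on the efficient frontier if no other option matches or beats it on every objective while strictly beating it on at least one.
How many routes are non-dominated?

S1: not dominated.
S2: not dominated (best tolls).
S3: dominated by S6 (fuel 49≤107, distance 182≤532, time 2.3≤2.4, tolls 59≤64).
S4: not dominated.
S5: not dominated (best fuel).
S6: not dominated (best distance).
S7: not dominated.
Pareto-optimal: S1, S2, S4, S5, S6, S7 → 6.

6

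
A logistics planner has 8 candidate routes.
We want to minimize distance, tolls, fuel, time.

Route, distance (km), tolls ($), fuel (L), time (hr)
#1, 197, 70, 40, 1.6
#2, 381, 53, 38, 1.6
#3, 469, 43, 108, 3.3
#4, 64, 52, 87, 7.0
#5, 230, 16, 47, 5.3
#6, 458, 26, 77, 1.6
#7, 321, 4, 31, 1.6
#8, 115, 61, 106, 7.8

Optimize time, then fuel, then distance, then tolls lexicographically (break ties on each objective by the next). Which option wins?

First minimize time: best is 1.6, kept {#1, #2, #6, #7}.
Then minimize fuel: best is 31, kept {#7}.

#7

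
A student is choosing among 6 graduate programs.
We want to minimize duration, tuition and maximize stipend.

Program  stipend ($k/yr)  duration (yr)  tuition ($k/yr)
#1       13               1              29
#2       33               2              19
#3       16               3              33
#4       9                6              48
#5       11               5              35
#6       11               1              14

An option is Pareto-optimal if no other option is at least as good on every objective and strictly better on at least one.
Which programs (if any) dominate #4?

#1, #2, #3, #5, #6

#1: stipend 13≥9, duration 1≤6, tuition 29≤48 — dominates #4.
#2: stipend 33≥9, duration 2≤6, tuition 19≤48 — dominates #4.
#3: stipend 16≥9, duration 3≤6, tuition 33≤48 — dominates #4.
#5: stipend 11≥9, duration 5≤6, tuition 35≤48 — dominates #4.
#6: stipend 11≥9, duration 1≤6, tuition 14≤48 — dominates #4.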